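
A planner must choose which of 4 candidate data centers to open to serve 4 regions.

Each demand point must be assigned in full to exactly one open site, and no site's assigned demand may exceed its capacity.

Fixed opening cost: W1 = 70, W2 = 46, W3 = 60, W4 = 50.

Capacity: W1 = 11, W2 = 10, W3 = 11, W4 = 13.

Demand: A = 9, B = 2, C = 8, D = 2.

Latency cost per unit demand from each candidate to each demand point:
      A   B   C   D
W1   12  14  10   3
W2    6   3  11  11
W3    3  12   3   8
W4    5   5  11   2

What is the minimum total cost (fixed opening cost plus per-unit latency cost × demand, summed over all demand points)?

193

Open {W3, W4}; cheapest assignment that respects the capacities:
  W3 (cap 11, load 8): C — cost 8×3 = 24
  W4 (cap 13, load 13): A, B, D — cost 9×5 + 2×5 + 2×2 = 59
  Shipping 83, fixed 110 → total 193.
  Any other capacity-feasible assignment to {W3, W4} ships for at least 83.
Compare {W2, W3, W4}: its best feasible assignment gives total 235.
Compare {W2, W4}: its best feasible assignment gives total 239.
Every other set of open sites that can feasibly serve all demand totals ≥ 235 even under its best assignment. Minimum: 193.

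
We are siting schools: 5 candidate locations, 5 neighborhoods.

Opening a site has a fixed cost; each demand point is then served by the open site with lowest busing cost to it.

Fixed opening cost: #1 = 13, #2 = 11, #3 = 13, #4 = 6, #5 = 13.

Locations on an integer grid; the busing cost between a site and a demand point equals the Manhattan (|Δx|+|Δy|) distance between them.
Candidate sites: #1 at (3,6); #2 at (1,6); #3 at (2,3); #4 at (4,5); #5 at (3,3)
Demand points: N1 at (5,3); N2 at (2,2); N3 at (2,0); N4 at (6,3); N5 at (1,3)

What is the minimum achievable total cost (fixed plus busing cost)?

25

Open {#3}: assign each demand point to its cheapest open site.
  N1→#3 3, N2→#3 1, N3→#3 3, N4→#3 4, N5→#3 1
  busing cost 12, fixed 13 → total 25.
Compare {#5}: busing cost 13 + fixed 13 = 26.
Compare {#4}: busing cost 24 + fixed 6 = 30.
Compare {#3, #4}: busing cost 12 + fixed 19 = 31.
All other subsets cost ≥ 26. Minimum total cost: 25.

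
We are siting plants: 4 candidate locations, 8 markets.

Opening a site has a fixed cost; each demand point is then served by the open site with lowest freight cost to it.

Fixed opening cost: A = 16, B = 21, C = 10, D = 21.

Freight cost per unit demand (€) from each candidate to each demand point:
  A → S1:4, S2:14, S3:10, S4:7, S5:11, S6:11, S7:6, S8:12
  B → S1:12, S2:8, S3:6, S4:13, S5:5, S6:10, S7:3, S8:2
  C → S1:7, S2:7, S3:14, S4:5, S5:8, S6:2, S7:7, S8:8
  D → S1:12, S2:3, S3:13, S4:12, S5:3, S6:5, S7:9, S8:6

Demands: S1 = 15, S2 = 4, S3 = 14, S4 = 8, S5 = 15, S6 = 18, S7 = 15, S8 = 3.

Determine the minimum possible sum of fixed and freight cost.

396

Open {A, B, C, D}: assign each demand point to its cheapest open site.
  S1→A 15×4=60, S2→D 4×3=12, S3→B 14×6=84, S4→C 8×5=40, S5→D 15×3=45, S6→C 18×2=36, S7→B 15×3=45, S8→B 3×2=6
  freight cost 328, fixed 68 → total 396.
Compare {A, B, C}: freight cost 374 + fixed 47 = 421.
Compare {B, C, D}: freight cost 373 + fixed 52 = 425.
Compare {B, C}: freight cost 419 + fixed 31 = 450.
All other subsets cost ≥ 421. Minimum total cost: 396.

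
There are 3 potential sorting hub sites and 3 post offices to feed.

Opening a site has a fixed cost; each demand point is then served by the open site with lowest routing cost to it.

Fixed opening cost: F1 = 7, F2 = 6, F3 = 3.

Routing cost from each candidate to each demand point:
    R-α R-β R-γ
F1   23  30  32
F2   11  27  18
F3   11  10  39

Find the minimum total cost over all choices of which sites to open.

Open {F2, F3}: assign each demand point to its cheapest open site.
  R-α→F2 11, R-β→F3 10, R-γ→F2 18
  routing cost 39, fixed 9 → total 48.
Compare {F1, F2, F3}: routing cost 39 + fixed 16 = 55.
Compare {F2}: routing cost 56 + fixed 6 = 62.
Compare {F3}: routing cost 60 + fixed 3 = 63.
All other subsets cost ≥ 55. Minimum total cost: 48.

48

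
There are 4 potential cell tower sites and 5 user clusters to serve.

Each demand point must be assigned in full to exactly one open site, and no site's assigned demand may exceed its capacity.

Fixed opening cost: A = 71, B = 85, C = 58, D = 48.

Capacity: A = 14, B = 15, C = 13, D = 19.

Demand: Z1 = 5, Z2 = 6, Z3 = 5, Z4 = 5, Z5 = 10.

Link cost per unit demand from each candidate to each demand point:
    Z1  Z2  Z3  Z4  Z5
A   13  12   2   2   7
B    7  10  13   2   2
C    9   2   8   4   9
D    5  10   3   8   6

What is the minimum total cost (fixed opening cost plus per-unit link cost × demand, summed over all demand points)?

263

Open {B, D}; cheapest assignment that respects the capacities:
  B (cap 15, load 15): Z4, Z5 — cost 5×2 + 10×2 = 30
  D (cap 19, load 16): Z1, Z2, Z3 — cost 5×5 + 6×10 + 5×3 = 100
  Shipping 130, fixed 133 → total 263.
  Any other capacity-feasible assignment to {B, D} ships for at least 130.
Compare {B, C, D}: its best feasible assignment gives total 273.
Compare {A, C, D}: its best feasible assignment gives total 294.
Every other set of open sites that can feasibly serve all demand totals ≥ 273 even under its best assignment. Minimum: 263.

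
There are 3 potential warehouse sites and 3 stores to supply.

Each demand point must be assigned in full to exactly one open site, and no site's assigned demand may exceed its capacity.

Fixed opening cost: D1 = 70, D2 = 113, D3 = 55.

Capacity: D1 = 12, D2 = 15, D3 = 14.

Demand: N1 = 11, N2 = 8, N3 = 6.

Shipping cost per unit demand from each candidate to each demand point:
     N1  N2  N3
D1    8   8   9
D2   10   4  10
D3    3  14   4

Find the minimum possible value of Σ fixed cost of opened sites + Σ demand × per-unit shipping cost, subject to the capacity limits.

293

Open {D2, D3}; cheapest assignment that respects the capacities:
  D2 (cap 15, load 14): N2, N3 — cost 8×4 + 6×10 = 92
  D3 (cap 14, load 11): N1 — cost 11×3 = 33
  Shipping 125, fixed 168 → total 293.
  Any other capacity-feasible assignment to {D2, D3} ships for at least 125.
Compare {D1, D3}: its best feasible assignment gives total 349.
Compare {D1, D2, D3}: its best feasible assignment gives total 357.
Every other set of open sites that can feasibly serve all demand totals ≥ 349 even under its best assignment. Minimum: 293.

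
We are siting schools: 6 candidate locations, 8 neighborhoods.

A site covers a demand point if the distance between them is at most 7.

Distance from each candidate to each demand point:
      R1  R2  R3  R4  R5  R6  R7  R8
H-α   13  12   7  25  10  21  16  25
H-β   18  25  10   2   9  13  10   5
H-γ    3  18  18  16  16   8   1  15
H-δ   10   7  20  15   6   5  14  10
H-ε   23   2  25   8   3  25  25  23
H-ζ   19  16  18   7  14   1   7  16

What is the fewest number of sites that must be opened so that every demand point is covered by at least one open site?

Coverage sets (demand points within 7 of each site):
  H-α: {R3}
  H-β: {R4, R8}
  H-γ: {R1, R7}
  H-δ: {R2, R5, R6}
  H-ε: {R2, R5}
  H-ζ: {R4, R6, R7}
No 3 sites suffice: every size-3 union leaves at least one demand point uncovered.
But {H-α, H-β, H-γ, H-δ} covers everything, so the minimum is 4.

4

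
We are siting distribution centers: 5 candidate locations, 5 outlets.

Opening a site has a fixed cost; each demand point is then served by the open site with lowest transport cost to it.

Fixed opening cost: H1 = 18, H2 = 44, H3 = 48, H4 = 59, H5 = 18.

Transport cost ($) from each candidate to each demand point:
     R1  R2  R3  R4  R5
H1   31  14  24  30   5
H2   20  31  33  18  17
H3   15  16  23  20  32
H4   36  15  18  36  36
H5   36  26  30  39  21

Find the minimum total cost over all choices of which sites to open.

Open {H1}: assign each demand point to its cheapest open site.
  R1→H1 31, R2→H1 14, R3→H1 24, R4→H1 30, R5→H1 5
  transport cost 104, fixed 18 → total 122.
Compare {H1, H5}: transport cost 104 + fixed 36 = 140.
Compare {H1, H2}: transport cost 81 + fixed 62 = 143.
Compare {H1, H3}: transport cost 77 + fixed 66 = 143.
All other subsets cost ≥ 140. Minimum total cost: 122.

122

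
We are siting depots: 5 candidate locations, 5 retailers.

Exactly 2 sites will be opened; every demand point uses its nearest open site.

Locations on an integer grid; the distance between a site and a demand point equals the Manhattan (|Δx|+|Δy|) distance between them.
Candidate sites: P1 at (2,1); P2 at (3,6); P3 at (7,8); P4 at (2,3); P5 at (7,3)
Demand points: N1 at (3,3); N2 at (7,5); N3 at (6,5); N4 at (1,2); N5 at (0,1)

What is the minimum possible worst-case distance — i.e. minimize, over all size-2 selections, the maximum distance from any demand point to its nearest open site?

Open {P1, P5}.
  Farthest demand point is N1 at distance 3 (to P1); all others are ≤ 3.
With {P1, P3} the worst case is 4.
With {P3, P4} the worst case is 4.
No size-2 selection achieves below 3.

3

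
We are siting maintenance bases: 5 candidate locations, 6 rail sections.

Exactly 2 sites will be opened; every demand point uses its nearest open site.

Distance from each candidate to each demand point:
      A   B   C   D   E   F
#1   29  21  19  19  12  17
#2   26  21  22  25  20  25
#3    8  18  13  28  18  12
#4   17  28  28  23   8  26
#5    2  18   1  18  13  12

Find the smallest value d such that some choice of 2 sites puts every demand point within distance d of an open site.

Open {#1, #5}.
  Farthest demand point is B at distance 18 (to #5); all others are ≤ 18.
With {#2, #5} the worst case is 18.
With {#3, #5} the worst case is 18.
No size-2 selection achieves below 18.

18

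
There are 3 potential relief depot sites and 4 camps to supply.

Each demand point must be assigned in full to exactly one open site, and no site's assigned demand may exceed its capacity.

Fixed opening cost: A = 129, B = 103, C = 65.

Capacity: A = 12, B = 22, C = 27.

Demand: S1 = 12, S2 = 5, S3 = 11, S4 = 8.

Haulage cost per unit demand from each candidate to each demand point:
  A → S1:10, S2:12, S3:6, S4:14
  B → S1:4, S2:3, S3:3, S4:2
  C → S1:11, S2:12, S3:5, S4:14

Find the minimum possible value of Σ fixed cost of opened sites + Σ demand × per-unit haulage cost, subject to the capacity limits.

Open {B, C}; cheapest assignment that respects the capacities:
  B (cap 22, load 20): S1, S4 — cost 12×4 + 8×2 = 64
  C (cap 27, load 16): S2, S3 — cost 5×12 + 11×5 = 115
  Shipping 179, fixed 168 → total 347.
  Any other capacity-feasible assignment to {B, C} ships for at least 179.
Compare {A, B, C}: its best feasible assignment gives total 476.
Compare {A, C}: its best feasible assignment gives total 541.
Every other set of open sites that can feasibly serve all demand totals ≥ 476 even under its best assignment. Minimum: 347.

347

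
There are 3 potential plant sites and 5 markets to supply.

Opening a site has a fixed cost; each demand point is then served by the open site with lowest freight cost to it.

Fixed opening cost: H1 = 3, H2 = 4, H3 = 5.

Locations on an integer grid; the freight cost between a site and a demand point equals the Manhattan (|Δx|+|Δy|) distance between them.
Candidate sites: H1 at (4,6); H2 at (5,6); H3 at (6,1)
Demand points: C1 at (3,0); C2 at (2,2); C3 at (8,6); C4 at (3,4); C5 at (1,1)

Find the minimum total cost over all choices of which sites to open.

29

Open {H1, H3}: assign each demand point to its cheapest open site.
  C1→H3 4, C2→H3 5, C3→H1 4, C4→H1 3, C5→H3 5
  freight cost 21, fixed 8 → total 29.
Compare {H2, H3}: freight cost 21 + fixed 9 = 30.
Compare {H1}: freight cost 28 + fixed 3 = 31.
Compare {H3}: freight cost 27 + fixed 5 = 32.
All other subsets cost ≥ 30. Minimum total cost: 29.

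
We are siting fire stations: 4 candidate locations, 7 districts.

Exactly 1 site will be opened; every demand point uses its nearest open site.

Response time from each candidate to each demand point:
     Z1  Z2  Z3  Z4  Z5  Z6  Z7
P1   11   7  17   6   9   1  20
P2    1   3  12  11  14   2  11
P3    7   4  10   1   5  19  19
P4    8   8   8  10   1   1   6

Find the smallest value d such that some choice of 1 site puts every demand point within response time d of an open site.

Open {P4}.
  Farthest demand point is Z4 at response time 10 (to P4); all others are ≤ 10.
With {P2} the worst case is 14.
With {P3} the worst case is 19.
No size-1 selection achieves below 10.

10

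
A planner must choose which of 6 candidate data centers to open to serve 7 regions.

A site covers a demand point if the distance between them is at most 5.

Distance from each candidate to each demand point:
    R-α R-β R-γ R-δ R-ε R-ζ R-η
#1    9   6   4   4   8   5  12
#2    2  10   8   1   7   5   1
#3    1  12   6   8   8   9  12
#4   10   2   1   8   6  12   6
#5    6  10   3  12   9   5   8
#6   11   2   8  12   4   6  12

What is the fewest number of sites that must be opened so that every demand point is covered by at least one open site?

3

Coverage sets (demand points within 5 of each site):
  #1: {R-γ, R-δ, R-ζ}
  #2: {R-α, R-δ, R-ζ, R-η}
  #3: {R-α}
  #4: {R-β, R-γ}
  #5: {R-γ, R-ζ}
  #6: {R-β, R-ε}
No 2 sites suffice: every size-2 union leaves at least one demand point uncovered.
But {#1, #2, #6} covers everything, so the minimum is 3.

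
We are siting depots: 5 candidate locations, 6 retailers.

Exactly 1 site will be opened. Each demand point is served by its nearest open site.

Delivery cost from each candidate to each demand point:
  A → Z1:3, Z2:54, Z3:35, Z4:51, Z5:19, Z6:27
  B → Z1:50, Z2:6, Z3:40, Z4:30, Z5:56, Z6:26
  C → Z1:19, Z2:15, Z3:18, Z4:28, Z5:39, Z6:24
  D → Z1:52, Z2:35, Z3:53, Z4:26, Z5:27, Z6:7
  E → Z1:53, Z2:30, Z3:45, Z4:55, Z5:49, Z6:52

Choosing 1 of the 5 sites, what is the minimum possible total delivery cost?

143

Open {C}.
  Z1→C 19, Z2→C 15, Z3→C 18, Z4→C 28, Z5→C 39, Z6→C 24  ⇒ total 143.
Compare {A}: total 189.
Compare {D}: total 200.
No size-1 selection does better; minimum is 143.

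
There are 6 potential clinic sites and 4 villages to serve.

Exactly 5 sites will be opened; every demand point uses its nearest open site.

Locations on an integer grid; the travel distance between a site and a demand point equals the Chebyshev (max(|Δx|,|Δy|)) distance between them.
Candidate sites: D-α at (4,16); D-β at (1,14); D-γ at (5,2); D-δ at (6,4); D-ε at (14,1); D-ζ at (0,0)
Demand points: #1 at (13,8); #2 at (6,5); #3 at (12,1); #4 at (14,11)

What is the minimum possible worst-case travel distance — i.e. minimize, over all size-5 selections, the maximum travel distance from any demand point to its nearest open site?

8

Open {D-α, D-β, D-γ, D-δ, D-ε}.
  Farthest demand point is #4 at travel distance 8 (to D-δ); all others are ≤ 8.
With {D-α, D-β, D-γ, D-δ, D-ζ} the worst case is 8.
With {D-α, D-β, D-δ, D-ε, D-ζ} the worst case is 8.
No size-5 selection achieves below 8.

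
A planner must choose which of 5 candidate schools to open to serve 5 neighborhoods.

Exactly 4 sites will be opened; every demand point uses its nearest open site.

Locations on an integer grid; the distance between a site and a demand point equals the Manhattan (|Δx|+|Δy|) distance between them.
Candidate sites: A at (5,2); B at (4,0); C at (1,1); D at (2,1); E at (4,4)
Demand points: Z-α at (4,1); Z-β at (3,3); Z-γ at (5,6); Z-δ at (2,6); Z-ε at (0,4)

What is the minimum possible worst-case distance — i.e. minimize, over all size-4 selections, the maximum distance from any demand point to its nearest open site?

4

Open {A, B, C, E}.
  Farthest demand point is Z-δ at distance 4 (to E); all others are ≤ 4.
With {A, B, D, E} the worst case is 4.
With {A, C, D, E} the worst case is 4.
No size-4 selection achieves below 4.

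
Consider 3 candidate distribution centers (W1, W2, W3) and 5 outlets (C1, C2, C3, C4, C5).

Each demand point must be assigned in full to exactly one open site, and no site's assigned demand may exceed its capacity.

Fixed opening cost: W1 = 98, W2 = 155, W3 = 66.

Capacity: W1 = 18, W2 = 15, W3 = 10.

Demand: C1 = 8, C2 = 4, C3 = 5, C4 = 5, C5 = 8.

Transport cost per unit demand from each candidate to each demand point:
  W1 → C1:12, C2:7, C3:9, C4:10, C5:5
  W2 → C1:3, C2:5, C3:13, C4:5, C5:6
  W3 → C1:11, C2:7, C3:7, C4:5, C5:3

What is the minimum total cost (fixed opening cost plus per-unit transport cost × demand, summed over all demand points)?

Open {W1, W2}; cheapest assignment that respects the capacities:
  W1 (cap 18, load 17): C2, C3, C5 — cost 4×7 + 5×9 + 8×5 = 113
  W2 (cap 15, load 13): C1, C4 — cost 8×3 + 5×5 = 49
  Shipping 162, fixed 253 → total 415.
  Any other capacity-feasible assignment to {W1, W2} ships for at least 162.
Compare {W1, W2, W3}: its best feasible assignment gives total 463.
Every other set of open sites that can feasibly serve all demand totals ≥ 463 even under its best assignment. Minimum: 415.

415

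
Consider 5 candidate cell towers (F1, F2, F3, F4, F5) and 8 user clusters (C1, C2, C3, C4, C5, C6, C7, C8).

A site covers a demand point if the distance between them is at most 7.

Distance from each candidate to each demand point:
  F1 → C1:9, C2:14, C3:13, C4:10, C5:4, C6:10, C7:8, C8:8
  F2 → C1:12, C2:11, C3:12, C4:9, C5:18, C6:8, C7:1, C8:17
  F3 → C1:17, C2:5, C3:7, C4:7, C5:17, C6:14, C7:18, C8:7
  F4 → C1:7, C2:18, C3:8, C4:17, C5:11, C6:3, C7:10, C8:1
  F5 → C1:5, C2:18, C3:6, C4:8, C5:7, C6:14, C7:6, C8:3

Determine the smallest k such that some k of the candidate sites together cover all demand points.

Coverage sets (demand points within 7 of each site):
  F1: {C5}
  F2: {C7}
  F3: {C2, C3, C4, C8}
  F4: {C1, C6, C8}
  F5: {C1, C3, C5, C7, C8}
No 2 sites suffice: every size-2 union leaves at least one demand point uncovered.
But {F3, F4, F5} covers everything, so the minimum is 3.

3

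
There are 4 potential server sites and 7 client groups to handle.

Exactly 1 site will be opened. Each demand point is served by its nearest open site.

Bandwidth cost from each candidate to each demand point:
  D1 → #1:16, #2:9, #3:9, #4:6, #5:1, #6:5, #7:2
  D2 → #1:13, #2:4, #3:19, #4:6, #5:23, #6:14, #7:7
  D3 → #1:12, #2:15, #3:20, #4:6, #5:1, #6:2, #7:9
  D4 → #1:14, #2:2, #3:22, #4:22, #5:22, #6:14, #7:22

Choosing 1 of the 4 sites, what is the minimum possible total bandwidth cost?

Open {D1}.
  #1→D1 16, #2→D1 9, #3→D1 9, #4→D1 6, #5→D1 1, #6→D1 5, #7→D1 2  ⇒ total 48.
Compare {D3}: total 65.
Compare {D2}: total 86.
No size-1 selection does better; minimum is 48.

48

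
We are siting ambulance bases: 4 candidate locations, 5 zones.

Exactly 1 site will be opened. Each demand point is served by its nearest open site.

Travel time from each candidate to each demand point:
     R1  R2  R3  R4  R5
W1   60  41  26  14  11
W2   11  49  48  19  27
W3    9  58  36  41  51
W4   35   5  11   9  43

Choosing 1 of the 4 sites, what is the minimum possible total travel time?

103

Open {W4}.
  R1→W4 35, R2→W4 5, R3→W4 11, R4→W4 9, R5→W4 43  ⇒ total 103.
Compare {W1}: total 152.
Compare {W2}: total 154.
No size-1 selection does better; minimum is 103.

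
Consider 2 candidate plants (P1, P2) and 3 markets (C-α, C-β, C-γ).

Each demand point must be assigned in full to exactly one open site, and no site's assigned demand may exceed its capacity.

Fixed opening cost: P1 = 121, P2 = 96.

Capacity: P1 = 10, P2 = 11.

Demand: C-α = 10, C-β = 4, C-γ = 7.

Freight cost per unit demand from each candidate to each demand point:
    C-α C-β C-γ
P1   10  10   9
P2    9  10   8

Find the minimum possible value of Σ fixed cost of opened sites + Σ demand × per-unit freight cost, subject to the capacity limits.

Open {P1, P2}; cheapest assignment that respects the capacities:
  P1 (cap 10, load 10): C-α — cost 10×10 = 100
  P2 (cap 11, load 11): C-β, C-γ — cost 4×10 + 7×8 = 96
  Shipping 196, fixed 217 → total 413.
  Any other capacity-feasible assignment to {P1, P2} ships for at least 196.
Total demand is 21 and no other set of sites has combined capacity ≥ 21, so {P1, P2} is the only feasible choice of open sites. Minimum: 413.

413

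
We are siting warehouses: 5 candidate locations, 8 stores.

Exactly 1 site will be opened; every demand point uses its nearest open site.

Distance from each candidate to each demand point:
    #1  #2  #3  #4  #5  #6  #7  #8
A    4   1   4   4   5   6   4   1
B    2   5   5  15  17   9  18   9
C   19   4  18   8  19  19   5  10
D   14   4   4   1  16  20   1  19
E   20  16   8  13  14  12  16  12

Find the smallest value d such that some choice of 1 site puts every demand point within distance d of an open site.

6

Open {A}.
  Farthest demand point is #6 at distance 6 (to A); all others are ≤ 6.
With {B} the worst case is 18.
With {C} the worst case is 19.
No size-1 selection achieves below 6.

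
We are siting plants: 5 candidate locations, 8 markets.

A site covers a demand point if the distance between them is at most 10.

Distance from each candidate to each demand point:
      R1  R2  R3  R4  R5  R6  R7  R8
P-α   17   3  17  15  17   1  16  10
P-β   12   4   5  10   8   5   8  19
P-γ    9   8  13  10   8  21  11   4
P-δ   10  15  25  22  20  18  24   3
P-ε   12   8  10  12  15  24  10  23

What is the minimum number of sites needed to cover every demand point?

Coverage sets (demand points within 10 of each site):
  P-α: {R2, R6, R8}
  P-β: {R2, R3, R4, R5, R6, R7}
  P-γ: {R1, R2, R4, R5, R8}
  P-δ: {R1, R8}
  P-ε: {R2, R3, R7}
No single site covers all 8 demand points.
But {P-β, P-γ} covers everything, so the minimum is 2.

2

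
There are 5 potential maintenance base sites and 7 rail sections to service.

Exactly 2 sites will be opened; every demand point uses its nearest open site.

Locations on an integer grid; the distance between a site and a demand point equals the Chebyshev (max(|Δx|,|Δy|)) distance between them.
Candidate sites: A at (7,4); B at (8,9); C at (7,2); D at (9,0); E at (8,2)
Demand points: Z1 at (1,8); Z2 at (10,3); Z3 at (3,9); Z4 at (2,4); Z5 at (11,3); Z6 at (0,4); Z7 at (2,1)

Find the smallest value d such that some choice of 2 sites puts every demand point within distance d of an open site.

7

Open {A, B}.
  Farthest demand point is Z6 at distance 7 (to A); all others are ≤ 7.
With {A, C} the worst case is 7.
With {A, D} the worst case is 7.
No size-2 selection achieves below 7.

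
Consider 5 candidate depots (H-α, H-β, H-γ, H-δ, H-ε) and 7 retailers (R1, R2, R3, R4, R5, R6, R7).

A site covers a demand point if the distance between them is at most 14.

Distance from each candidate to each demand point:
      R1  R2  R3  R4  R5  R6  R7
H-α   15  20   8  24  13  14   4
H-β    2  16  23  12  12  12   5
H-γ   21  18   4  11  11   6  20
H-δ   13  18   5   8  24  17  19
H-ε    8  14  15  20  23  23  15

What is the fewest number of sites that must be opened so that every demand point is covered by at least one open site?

3

Coverage sets (demand points within 14 of each site):
  H-α: {R3, R5, R6, R7}
  H-β: {R1, R4, R5, R6, R7}
  H-γ: {R3, R4, R5, R6}
  H-δ: {R1, R3, R4}
  H-ε: {R1, R2}
No 2 sites suffice: every size-2 union leaves at least one demand point uncovered.
But {H-α, H-β, H-ε} covers everything, so the minimum is 3.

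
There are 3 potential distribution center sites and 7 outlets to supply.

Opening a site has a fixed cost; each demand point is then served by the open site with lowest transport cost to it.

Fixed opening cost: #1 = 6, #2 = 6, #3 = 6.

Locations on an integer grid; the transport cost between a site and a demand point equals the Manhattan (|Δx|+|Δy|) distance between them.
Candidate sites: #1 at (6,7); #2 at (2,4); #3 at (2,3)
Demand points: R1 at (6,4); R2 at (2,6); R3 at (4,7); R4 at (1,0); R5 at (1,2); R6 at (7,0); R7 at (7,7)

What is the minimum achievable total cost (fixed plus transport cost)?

Open {#1, #3}: assign each demand point to its cheapest open site.
  R1→#1 3, R2→#3 3, R3→#1 2, R4→#3 4, R5→#3 2, R6→#1 8, R7→#1 1
  transport cost 23, fixed 12 → total 35.
Compare {#1, #2}: transport cost 24 + fixed 12 = 36.
Compare {#1, #2, #3}: transport cost 22 + fixed 18 = 40.
Compare {#2}: transport cost 36 + fixed 6 = 42.
All other subsets cost ≥ 36. Minimum total cost: 35.

35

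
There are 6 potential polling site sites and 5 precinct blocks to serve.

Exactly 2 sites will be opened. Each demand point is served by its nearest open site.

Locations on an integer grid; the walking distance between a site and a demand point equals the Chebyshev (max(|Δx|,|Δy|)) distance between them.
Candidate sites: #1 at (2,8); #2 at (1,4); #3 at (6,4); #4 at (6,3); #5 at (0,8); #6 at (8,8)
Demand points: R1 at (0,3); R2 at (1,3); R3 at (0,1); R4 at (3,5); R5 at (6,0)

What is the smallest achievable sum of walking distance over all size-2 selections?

Open {#2, #4}.
  R1→#2 1, R2→#2 1, R3→#2 3, R4→#2 2, R5→#4 3  ⇒ total 10.
Compare {#2, #3}: total 11.
Compare {#1, #2}: total 12.
No size-2 selection does better; minimum is 10.

10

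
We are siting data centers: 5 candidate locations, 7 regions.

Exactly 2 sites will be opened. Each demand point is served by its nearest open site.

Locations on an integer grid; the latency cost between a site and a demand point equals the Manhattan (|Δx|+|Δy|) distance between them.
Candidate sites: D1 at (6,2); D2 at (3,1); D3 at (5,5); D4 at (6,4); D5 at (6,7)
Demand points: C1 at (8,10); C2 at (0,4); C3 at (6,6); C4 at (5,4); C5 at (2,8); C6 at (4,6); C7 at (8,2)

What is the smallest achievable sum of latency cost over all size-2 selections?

25

Open {D4, D5}.
  C1→D5 5, C2→D4 6, C3→D5 1, C4→D4 1, C5→D5 5, C6→D5 3, C7→D4 4  ⇒ total 25.
Compare {D3, D5}: total 26.
Compare {D1, D3}: total 27.
No size-2 selection does better; minimum is 25.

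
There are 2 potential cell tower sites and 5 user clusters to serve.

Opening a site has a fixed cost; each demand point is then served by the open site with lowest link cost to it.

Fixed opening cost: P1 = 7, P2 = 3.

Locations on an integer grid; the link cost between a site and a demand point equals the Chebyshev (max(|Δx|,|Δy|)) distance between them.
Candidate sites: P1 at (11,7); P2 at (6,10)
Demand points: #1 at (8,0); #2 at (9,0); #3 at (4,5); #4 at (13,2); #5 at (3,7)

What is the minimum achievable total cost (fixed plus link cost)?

37

Open {P1, P2}: assign each demand point to its cheapest open site.
  #1→P1 7, #2→P1 7, #3→P2 5, #4→P1 5, #5→P2 3
  link cost 27, fixed 10 → total 37.
Compare {P2}: link cost 36 + fixed 3 = 39.
Compare {P1}: link cost 34 + fixed 7 = 41.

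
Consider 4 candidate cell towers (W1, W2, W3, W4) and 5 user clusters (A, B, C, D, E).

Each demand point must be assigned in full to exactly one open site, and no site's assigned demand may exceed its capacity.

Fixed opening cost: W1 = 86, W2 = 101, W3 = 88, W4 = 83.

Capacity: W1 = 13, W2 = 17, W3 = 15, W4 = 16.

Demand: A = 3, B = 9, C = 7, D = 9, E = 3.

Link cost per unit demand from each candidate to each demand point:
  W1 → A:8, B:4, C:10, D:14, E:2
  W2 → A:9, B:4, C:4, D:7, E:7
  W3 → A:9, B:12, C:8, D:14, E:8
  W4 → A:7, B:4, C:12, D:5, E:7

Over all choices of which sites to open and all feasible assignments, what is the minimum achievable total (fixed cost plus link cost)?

Open {W2, W4}; cheapest assignment that respects the capacities:
  W2 (cap 17, load 16): B, C — cost 9×4 + 7×4 = 64
  W4 (cap 16, load 15): A, D, E — cost 3×7 + 9×5 + 3×7 = 87
  Shipping 151, fixed 184 → total 335.
  Any other capacity-feasible assignment to {W2, W4} ships for at least 151.
Compare {W1, W2, W4}: its best feasible assignment gives total 406.
Compare {W1, W3, W4}: its best feasible assignment gives total 421.
Every other set of open sites that can feasibly serve all demand totals ≥ 406 even under its best assignment. Minimum: 335.

335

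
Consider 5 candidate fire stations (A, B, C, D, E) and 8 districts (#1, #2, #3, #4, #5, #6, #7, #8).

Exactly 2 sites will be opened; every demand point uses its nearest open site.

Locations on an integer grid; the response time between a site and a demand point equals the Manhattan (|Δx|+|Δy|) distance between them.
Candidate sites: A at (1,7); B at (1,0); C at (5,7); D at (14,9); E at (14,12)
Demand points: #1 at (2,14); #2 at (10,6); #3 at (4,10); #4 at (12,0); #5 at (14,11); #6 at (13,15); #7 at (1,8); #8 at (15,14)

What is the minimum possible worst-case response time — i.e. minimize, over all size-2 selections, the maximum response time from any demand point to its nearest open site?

Open {A, D}.
  Farthest demand point is #4 at response time 11 (to D); all others are ≤ 11.
With {C, D} the worst case is 11.
With {A, E} the worst case is 14.
No size-2 selection achieves below 11.

11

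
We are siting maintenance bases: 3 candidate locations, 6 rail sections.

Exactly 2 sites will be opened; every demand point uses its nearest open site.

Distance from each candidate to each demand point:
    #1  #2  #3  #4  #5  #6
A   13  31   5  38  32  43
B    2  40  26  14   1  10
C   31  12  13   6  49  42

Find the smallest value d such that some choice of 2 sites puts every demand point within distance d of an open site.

13

Open {B, C}.
  Farthest demand point is #3 at distance 13 (to C); all others are ≤ 13.
With {A, B} the worst case is 31.
With {A, C} the worst case is 42.
No size-2 selection achieves below 13.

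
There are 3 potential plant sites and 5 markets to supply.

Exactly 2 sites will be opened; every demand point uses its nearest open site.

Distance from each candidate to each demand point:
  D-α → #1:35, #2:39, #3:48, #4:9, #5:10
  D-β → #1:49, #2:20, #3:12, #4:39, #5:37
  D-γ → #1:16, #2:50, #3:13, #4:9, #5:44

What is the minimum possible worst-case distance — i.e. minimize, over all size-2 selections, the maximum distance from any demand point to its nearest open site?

Open {D-α, D-β}.
  Farthest demand point is #1 at distance 35 (to D-α); all others are ≤ 35.
With {D-β, D-γ} the worst case is 37.
With {D-α, D-γ} the worst case is 39.
No size-2 selection achieves below 35.

35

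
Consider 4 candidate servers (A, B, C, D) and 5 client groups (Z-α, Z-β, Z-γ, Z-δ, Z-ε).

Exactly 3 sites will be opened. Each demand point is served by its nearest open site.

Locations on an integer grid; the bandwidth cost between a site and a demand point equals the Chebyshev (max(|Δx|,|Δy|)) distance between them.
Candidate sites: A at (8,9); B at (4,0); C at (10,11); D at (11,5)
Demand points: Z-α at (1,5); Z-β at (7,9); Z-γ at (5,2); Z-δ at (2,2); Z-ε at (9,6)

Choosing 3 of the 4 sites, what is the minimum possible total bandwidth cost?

12

Open {A, B, D}.
  Z-α→B 5, Z-β→A 1, Z-γ→B 2, Z-δ→B 2, Z-ε→D 2  ⇒ total 12.
Compare {A, B, C}: total 13.
Compare {B, C, D}: total 14.
No size-3 selection does better; minimum is 12.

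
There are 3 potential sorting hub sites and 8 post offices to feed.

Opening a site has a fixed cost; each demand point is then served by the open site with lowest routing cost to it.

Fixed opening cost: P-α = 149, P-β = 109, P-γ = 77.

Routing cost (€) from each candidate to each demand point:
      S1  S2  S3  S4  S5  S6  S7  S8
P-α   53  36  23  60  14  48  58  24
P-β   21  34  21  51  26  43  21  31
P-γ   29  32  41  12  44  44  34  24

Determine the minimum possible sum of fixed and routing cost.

337

Open {P-γ}: assign each demand point to its cheapest open site.
  S1→P-γ 29, S2→P-γ 32, S3→P-γ 41, S4→P-γ 12, S5→P-γ 44, S6→P-γ 44, S7→P-γ 34, S8→P-γ 24
  routing cost 260, fixed 77 → total 337.
Compare {P-β}: routing cost 248 + fixed 109 = 357.
Compare {P-β, P-γ}: routing cost 200 + fixed 186 = 386.
Compare {P-α, P-γ}: routing cost 212 + fixed 226 = 438.
All other subsets cost ≥ 357. Minimum total cost: 337.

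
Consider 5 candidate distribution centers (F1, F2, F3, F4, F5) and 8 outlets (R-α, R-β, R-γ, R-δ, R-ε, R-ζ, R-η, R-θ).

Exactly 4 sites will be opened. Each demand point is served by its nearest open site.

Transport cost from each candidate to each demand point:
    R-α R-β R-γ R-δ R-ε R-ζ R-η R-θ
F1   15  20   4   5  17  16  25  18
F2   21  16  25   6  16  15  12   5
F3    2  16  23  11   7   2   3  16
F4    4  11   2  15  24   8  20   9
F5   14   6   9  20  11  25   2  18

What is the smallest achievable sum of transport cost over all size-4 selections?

Open {F2, F3, F4, F5}.
  R-α→F3 2, R-β→F5 6, R-γ→F4 2, R-δ→F2 6, R-ε→F3 7, R-ζ→F3 2, R-η→F5 2, R-θ→F2 5  ⇒ total 32.
Compare {F1, F2, F3, F5}: total 33.
Compare {F1, F3, F4, F5}: total 35.
No size-4 selection does better; minimum is 32.

32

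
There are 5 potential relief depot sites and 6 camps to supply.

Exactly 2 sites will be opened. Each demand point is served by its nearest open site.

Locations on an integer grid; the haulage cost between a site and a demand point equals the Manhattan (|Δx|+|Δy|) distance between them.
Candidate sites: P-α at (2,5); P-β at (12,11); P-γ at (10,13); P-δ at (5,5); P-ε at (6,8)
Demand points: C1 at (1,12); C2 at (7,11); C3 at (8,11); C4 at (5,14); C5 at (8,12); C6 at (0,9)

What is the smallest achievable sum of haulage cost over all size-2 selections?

32

Open {P-α, P-γ}.
  C1→P-α 8, C2→P-γ 5, C3→P-γ 4, C4→P-γ 6, C5→P-γ 3, C6→P-α 6  ⇒ total 32.
Compare {P-γ, P-ε}: total 33.
Compare {P-α, P-ε}: total 36.
No size-2 selection does better; minimum is 32.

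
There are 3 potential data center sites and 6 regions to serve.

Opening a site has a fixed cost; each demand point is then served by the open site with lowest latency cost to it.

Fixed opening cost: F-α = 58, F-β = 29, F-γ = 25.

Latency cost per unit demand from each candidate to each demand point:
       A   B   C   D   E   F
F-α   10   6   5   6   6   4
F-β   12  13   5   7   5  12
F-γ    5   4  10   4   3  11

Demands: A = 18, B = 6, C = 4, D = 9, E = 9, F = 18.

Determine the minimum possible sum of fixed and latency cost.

Open {F-α, F-γ}: assign each demand point to its cheapest open site.
  A→F-γ 18×5=90, B→F-γ 6×4=24, C→F-α 4×5=20, D→F-γ 9×4=36, E→F-γ 9×3=27, F→F-α 18×4=72
  latency cost 269, fixed 83 → total 352.
Compare {F-α, F-β, F-γ}: latency cost 269 + fixed 112 = 381.
Compare {F-γ}: latency cost 415 + fixed 25 = 440.
Compare {F-β, F-γ}: latency cost 395 + fixed 54 = 449.
All other subsets cost ≥ 381. Minimum total cost: 352.

352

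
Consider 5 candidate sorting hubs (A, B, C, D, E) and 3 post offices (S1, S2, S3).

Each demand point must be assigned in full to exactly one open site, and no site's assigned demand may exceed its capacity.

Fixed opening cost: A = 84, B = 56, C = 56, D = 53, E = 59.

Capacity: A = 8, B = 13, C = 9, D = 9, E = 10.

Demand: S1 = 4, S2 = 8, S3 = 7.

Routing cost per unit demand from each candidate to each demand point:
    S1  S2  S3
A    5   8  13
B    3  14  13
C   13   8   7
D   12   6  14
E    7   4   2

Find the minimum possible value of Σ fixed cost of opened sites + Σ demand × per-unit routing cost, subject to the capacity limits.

242

Open {B, D, E}; cheapest assignment that respects the capacities:
  B (cap 13, load 4): S1 — cost 4×3 = 12
  D (cap 9, load 8): S2 — cost 8×6 = 48
  E (cap 10, load 7): S3 — cost 7×2 = 14
  Shipping 74, fixed 168 → total 242.
  Any other capacity-feasible assignment to {B, D, E} ships for at least 74.
Compare {B, E}: its best feasible assignment gives total 250.
Compare {B, D}: its best feasible assignment gives total 260.
Every other set of open sites that can feasibly serve all demand totals ≥ 250 even under its best assignment. Minimum: 242.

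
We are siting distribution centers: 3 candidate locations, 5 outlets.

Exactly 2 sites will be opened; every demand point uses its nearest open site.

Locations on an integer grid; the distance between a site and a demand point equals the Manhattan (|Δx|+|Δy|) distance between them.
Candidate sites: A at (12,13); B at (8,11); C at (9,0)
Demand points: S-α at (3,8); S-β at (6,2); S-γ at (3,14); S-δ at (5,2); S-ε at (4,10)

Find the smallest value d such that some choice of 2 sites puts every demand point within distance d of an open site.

8

Open {B, C}.
  Farthest demand point is S-α at distance 8 (to B); all others are ≤ 8.
With {A, B} the worst case is 12.
With {A, C} the worst case is 14.
No size-2 selection achieves below 8.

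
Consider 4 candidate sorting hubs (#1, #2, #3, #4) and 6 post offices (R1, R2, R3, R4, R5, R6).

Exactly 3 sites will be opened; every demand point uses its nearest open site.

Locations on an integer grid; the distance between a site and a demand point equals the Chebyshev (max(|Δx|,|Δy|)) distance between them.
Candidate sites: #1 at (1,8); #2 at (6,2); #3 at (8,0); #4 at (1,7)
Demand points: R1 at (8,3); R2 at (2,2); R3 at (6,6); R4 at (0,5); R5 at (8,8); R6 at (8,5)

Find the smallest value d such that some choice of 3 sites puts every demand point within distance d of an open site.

Open {#1, #2, #3}.
  Farthest demand point is R5 at distance 6 (to #2); all others are ≤ 6.
With {#1, #2, #4} the worst case is 6.
With {#2, #3, #4} the worst case is 6.
No size-3 selection achieves below 6.

6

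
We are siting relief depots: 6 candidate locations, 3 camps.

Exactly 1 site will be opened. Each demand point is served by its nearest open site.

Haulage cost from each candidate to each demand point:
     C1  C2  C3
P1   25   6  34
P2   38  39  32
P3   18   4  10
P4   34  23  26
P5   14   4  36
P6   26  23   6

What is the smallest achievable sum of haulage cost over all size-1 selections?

Open {P3}.
  C1→P3 18, C2→P3 4, C3→P3 10  ⇒ total 32.
Compare {P5}: total 54.
Compare {P6}: total 55.
No size-1 selection does better; minimum is 32.

32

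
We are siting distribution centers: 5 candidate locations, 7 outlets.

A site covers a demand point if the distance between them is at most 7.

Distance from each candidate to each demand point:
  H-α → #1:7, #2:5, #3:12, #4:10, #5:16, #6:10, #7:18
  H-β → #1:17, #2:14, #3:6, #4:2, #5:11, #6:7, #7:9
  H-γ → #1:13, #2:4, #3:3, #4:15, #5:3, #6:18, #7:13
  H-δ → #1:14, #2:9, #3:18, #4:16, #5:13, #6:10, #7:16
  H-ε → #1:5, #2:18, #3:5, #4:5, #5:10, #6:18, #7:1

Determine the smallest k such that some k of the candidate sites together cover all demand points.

Coverage sets (demand points within 7 of each site):
  H-α: {#1, #2}
  H-β: {#3, #4, #6}
  H-γ: {#2, #3, #5}
  H-δ: {}
  H-ε: {#1, #3, #4, #7}
No 2 sites suffice: every size-2 union leaves at least one demand point uncovered.
But {H-β, H-γ, H-ε} covers everything, so the minimum is 3.

3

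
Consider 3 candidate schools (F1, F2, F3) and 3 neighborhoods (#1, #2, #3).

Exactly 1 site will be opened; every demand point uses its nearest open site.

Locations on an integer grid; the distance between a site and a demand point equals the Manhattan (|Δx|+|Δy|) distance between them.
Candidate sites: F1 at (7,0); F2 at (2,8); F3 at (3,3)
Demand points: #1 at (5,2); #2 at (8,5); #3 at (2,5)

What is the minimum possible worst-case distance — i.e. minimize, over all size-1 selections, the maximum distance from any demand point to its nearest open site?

Open {F3}.
  Farthest demand point is #2 at distance 7 (to F3); all others are ≤ 7.
With {F2} the worst case is 9.
With {F1} the worst case is 10.
No size-1 selection achieves below 7.

7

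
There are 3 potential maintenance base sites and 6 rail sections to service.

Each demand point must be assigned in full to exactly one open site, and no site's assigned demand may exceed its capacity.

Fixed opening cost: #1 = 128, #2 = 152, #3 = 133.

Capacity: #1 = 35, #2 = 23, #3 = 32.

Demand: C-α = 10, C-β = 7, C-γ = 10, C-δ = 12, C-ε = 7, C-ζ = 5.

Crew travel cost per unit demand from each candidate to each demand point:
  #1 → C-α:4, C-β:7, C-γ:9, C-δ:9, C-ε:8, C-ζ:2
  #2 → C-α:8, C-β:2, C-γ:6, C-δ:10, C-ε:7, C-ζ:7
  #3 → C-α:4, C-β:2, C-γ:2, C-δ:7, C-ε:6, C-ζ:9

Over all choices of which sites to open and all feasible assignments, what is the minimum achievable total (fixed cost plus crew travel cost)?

485

Open {#1, #3}; cheapest assignment that respects the capacities:
  #1 (cap 35, load 22): C-α, C-ε, C-ζ — cost 10×4 + 7×8 + 5×2 = 106
  #3 (cap 32, load 29): C-β, C-γ, C-δ — cost 7×2 + 10×2 + 12×7 = 118
  Shipping 224, fixed 261 → total 485.
  Any other capacity-feasible assignment to {#1, #3} ships for at least 224.
Compare {#2, #3}: its best feasible assignment gives total 527.
Compare {#1, #2}: its best feasible assignment gives total 568.
Every other set of open sites that can feasibly serve all demand totals ≥ 527 even under its best assignment. Minimum: 485.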